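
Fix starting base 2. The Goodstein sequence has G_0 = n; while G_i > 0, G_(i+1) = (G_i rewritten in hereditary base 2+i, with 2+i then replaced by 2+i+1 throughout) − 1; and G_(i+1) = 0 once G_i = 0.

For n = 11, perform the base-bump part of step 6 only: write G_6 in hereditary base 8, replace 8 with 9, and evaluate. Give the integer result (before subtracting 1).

G_0=11  [base 2] 2^(2 + 1) + 2 + 1  →[2↦3]→  3^(3 + 1) + 3 + 1 = 85  −1 ⇒ G_1=84
G_1=84  [base 3] 3^(3 + 1) + 3  →[3↦4]→  4^(4 + 1) + 4 = 1028  −1 ⇒ G_2=1027
G_2=1027  [base 4] 4^(4 + 1) + 3  →[4↦5]→  5^(5 + 1) + 3 = 15628  −1 ⇒ G_3=15627
G_3=15627  [base 5] 5^(5 + 1) + 2  →[5↦6]→  6^(6 + 1) + 2 = 279938  −1 ⇒ G_4=279937
G_4=279937  [base 6] 6^(6 + 1) + 1  →[6↦7]→  7^(7 + 1) + 1 = 5764802  −1 ⇒ G_5=5764801
G_5=5764801  [base 7] 7^(7 + 1)  →[7↦8]→  8^(8 + 1) = 134217728  −1 ⇒ G_6=134217727
G_6=134217727  [base 8] 7·8^8 + 7·8^7 + 7·8^6 + 7·8^5 + 7·8^4 + 7·8^3 + 7·8^2 + 7·8 + 7  →[8↦9]→  7·9^9 + 7·9^7 + 7·9^6 + 7·9^5 + 7·9^4 + 7·9^3 + 7·9^2 + 7·9 + 7 = 2749609303  −1 ⇒ G_7=2749609302

2749609303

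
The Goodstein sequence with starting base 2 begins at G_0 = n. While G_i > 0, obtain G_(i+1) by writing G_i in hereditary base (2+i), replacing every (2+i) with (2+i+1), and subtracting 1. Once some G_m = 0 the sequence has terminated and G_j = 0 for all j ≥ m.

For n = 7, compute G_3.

[0] 7 ≡ 2^2 + 2 + 1 (base 2). Lift 3: 31. −1: 30.
[1] 30 ≡ 3^3 + 3 (base 3). Lift 4: 260. −1: 259.
[2] 259 ≡ 4^4 + 3 (base 4). Lift 5: 3128. −1: 3127.

3127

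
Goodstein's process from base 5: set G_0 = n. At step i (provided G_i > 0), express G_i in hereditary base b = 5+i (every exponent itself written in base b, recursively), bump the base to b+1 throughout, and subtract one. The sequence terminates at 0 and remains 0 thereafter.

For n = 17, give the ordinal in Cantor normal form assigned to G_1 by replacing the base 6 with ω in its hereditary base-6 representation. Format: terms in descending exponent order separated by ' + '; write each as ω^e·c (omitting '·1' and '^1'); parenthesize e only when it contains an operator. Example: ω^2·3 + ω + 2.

ω·3 + 1

17 —HB5→ 3·5 + 2 —bump→ 3·6 + 2 = 20 —(−1)→ 19
19 —HB6→ 3·6 + 1 —bump→ 3·7 + 1 = 22 —(−1)→ 21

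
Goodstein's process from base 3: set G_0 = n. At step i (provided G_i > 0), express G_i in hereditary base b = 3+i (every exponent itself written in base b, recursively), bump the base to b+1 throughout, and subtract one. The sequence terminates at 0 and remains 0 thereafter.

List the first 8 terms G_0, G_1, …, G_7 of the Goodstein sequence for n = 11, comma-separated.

step 0: 11 = 3^2 + 2; sub 4 for 3: 4^2 + 2; = 18; G_1 = 18−1 = 17
step 1: 17 = 4^2 + 1; sub 5 for 4: 5^2 + 1; = 26; G_2 = 26−1 = 25
step 2: 25 = 5^2; sub 6 for 5: 6^2; = 36; G_3 = 36−1 = 35
step 3: 35 = 5·6 + 5; sub 7 for 6: 5·7 + 5; = 40; G_4 = 40−1 = 39
step 4: 39 = 5·7 + 4; sub 8 for 7: 5·8 + 4; = 44; G_5 = 44−1 = 43
step 5: 43 = 5·8 + 3; sub 9 for 8: 5·9 + 3; = 48; G_6 = 48−1 = 47
step 6: 47 = 5·9 + 2; sub 10 for 9: 5·10 + 2; = 52; G_7 = 52−1 = 51

11, 17, 25, 35, 39, 43, 47, 51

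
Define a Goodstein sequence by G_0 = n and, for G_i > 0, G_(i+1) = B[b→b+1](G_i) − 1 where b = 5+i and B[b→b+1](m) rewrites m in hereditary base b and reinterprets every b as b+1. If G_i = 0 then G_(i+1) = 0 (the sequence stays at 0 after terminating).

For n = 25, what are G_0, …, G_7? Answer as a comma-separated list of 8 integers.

step 0: 25 = 5^2; sub 6 for 5: 6^2; = 36; G_1 = 36−1 = 35
step 1: 35 = 5·6 + 5; sub 7 for 6: 5·7 + 5; = 40; G_2 = 40−1 = 39
step 2: 39 = 5·7 + 4; sub 8 for 7: 5·8 + 4; = 44; G_3 = 44−1 = 43
step 3: 43 = 5·8 + 3; sub 9 for 8: 5·9 + 3; = 48; G_4 = 48−1 = 47
step 4: 47 = 5·9 + 2; sub 10 for 9: 5·10 + 2; = 52; G_5 = 52−1 = 51
step 5: 51 = 5·10 + 1; sub 11 for 10: 5·11 + 1; = 56; G_6 = 56−1 = 55
step 6: 55 = 5·11; sub 12 for 11: 5·12; = 60; G_7 = 60−1 = 59

25, 35, 39, 43, 47, 51, 55, 59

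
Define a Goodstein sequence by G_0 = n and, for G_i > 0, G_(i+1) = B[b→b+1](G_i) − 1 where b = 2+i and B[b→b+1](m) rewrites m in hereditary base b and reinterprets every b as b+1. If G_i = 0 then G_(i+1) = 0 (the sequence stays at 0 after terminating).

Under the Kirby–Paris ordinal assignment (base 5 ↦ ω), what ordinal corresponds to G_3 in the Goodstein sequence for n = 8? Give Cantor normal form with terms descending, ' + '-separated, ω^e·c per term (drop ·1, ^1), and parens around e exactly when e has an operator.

ω^ω·2 + ω^2·2 + ω·2

[0] 8 ≡ 2^(2 + 1) (base 2). Lift 3: 81. −1: 80.
[1] 80 ≡ 2·3^3 + 2·3^2 + 2·3 + 2 (base 3). Lift 4: 554. −1: 553.
[2] 553 ≡ 2·4^4 + 2·4^2 + 2·4 + 1 (base 4). Lift 5: 6311. −1: 6310.
[3] 6310 ≡ 2·5^5 + 2·5^2 + 2·5 (base 5). Lift 6: 93396. −1: 93395.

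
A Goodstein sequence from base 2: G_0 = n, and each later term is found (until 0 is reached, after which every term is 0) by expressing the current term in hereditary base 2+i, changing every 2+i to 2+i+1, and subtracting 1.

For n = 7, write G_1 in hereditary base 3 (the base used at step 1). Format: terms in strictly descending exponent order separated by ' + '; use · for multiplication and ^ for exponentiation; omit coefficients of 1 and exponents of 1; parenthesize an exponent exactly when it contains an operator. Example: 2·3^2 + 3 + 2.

G_0 = 7. HB_2(7) = 2^2 + 2 + 1. Bump = 31. G_1 = 30.
G_1 = 30. HB_3(30) = 3^3 + 3. Bump = 260. G_2 = 259.

3^3 + 3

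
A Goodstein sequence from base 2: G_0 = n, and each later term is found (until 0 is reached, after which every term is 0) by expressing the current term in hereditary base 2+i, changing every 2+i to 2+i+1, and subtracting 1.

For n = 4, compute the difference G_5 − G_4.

26

base 2: 4 = 2^2; at 3: 3^3 = 27; next = 26
base 3: 26 = 2·3^2 + 2·3 + 2; at 4: 2·4^2 + 2·4 + 2 = 42; next = 41
base 4: 41 = 2·4^2 + 2·4 + 1; at 5: 2·5^2 + 2·5 + 1 = 61; next = 60
base 5: 60 = 2·5^2 + 2·5; at 6: 2·6^2 + 2·6 = 84; next = 83
base 6: 83 = 2·6^2 + 6 + 5; at 7: 2·7^2 + 7 + 5 = 110; next = 109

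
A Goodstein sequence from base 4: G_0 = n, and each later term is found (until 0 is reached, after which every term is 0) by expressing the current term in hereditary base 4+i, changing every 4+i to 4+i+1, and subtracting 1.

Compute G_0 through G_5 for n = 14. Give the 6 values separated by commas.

14, 16, 18, 20, 21, 22

base 4: 14 = 3·4 + 2; at 5: 3·5 + 2 = 17; next = 16
base 5: 16 = 3·5 + 1; at 6: 3·6 + 1 = 19; next = 18
base 6: 18 = 3·6; at 7: 3·7 = 21; next = 20
base 7: 20 = 2·7 + 6; at 8: 2·8 + 6 = 22; next = 21
base 8: 21 = 2·8 + 5; at 9: 2·9 + 5 = 23; next = 22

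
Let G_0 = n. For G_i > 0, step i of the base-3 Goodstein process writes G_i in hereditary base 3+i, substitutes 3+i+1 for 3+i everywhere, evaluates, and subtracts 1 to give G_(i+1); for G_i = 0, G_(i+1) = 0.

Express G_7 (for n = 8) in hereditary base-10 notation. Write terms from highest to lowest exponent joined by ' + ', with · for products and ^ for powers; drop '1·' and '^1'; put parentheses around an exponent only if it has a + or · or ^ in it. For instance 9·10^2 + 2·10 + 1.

10 + 1

[0] 8 ≡ 2·3 + 2 (base 3). Lift 4: 10. −1: 9.
[1] 9 ≡ 2·4 + 1 (base 4). Lift 5: 11. −1: 10.
[2] 10 ≡ 2·5 (base 5). Lift 6: 12. −1: 11.
[3] 11 ≡ 6 + 5 (base 6). Lift 7: 12. −1: 11.
[4] 11 ≡ 7 + 4 (base 7). Lift 8: 12. −1: 11.
[5] 11 ≡ 8 + 3 (base 8). Lift 9: 12. −1: 11.
[6] 11 ≡ 9 + 2 (base 9). Lift 10: 12. −1: 11.
[7] 11 ≡ 10 + 1 (base 10). Lift 11: 12. −1: 11.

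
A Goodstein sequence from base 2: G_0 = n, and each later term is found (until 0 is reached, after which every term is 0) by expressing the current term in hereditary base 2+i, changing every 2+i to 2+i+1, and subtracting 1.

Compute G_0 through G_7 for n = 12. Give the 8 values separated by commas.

12, 107, 1065, 15685, 280019, 5764910, 134217867, 3486784574

12 —HB2→ 2^(2 + 1) + 2^2 —bump→ 3^(3 + 1) + 3^3 = 108 —(−1)→ 107
107 —HB3→ 3^(3 + 1) + 2·3^2 + 2·3 + 2 —bump→ 4^(4 + 1) + 2·4^2 + 2·4 + 2 = 1066 —(−1)→ 1065
1065 —HB4→ 4^(4 + 1) + 2·4^2 + 2·4 + 1 —bump→ 5^(5 + 1) + 2·5^2 + 2·5 + 1 = 15686 —(−1)→ 15685
15685 —HB5→ 5^(5 + 1) + 2·5^2 + 2·5 —bump→ 6^(6 + 1) + 2·6^2 + 2·6 = 280020 —(−1)→ 280019
280019 —HB6→ 6^(6 + 1) + 2·6^2 + 6 + 5 —bump→ 7^(7 + 1) + 2·7^2 + 7 + 5 = 5764911 —(−1)→ 5764910
5764910 —HB7→ 7^(7 + 1) + 2·7^2 + 7 + 4 —bump→ 8^(8 + 1) + 2·8^2 + 8 + 4 = 134217868 —(−1)→ 134217867
134217867 —HB8→ 8^(8 + 1) + 2·8^2 + 8 + 3 —bump→ 9^(9 + 1) + 2·9^2 + 9 + 3 = 3486784575 —(−1)→ 3486784574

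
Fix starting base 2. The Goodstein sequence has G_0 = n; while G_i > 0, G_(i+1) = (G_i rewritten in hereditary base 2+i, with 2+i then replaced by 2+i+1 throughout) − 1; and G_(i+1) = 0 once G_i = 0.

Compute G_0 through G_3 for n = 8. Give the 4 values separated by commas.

[0] 8 ≡ 2^(2 + 1) (base 2). Lift 3: 81. −1: 80.
[1] 80 ≡ 2·3^3 + 2·3^2 + 2·3 + 2 (base 3). Lift 4: 554. −1: 553.
[2] 553 ≡ 2·4^4 + 2·4^2 + 2·4 + 1 (base 4). Lift 5: 6311. −1: 6310.

8, 80, 553, 6310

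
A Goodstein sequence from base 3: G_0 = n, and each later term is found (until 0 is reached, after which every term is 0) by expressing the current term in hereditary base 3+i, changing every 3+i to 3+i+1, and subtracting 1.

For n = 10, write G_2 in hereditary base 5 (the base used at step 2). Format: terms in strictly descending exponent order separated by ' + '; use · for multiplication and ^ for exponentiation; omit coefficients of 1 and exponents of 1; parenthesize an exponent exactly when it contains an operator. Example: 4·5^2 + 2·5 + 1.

(0) 10|_3 = 3^2 + 1 ↦ 4^2 + 1|_4 = 17 ⇒ 16
(1) 16|_4 = 4^2 ↦ 5^2|_5 = 25 ⇒ 24
(2) 24|_5 = 4·5 + 4 ↦ 4·6 + 4|_6 = 28 ⇒ 27

4·5 + 4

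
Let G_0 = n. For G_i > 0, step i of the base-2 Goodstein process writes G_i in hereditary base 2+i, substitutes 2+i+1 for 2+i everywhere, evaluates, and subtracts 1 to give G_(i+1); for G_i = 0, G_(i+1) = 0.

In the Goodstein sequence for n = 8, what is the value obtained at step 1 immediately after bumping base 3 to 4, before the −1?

554

(0) 8|_2 = 2^(2 + 1) ↦ 3^(3 + 1)|_3 = 81 ⇒ 80
(1) 80|_3 = 2·3^3 + 2·3^2 + 2·3 + 2 ↦ 2·4^4 + 2·4^2 + 2·4 + 2|_4 = 554 ⇒ 553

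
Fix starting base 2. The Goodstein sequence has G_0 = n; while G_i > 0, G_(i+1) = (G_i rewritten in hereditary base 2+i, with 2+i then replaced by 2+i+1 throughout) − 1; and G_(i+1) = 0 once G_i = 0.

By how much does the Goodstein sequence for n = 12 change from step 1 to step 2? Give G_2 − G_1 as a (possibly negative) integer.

[0] 12 ≡ 2^(2 + 1) + 2^2 (base 2). Lift 3: 108. −1: 107.
[1] 107 ≡ 3^(3 + 1) + 2·3^2 + 2·3 + 2 (base 3). Lift 4: 1066. −1: 1065.

958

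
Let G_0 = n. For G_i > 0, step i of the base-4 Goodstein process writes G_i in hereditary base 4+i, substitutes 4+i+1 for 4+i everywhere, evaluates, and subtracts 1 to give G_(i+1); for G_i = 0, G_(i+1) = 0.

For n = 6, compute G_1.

base 4: 6 = 4 + 2; at 5: 5 + 2 = 7; next = 6
base 5: 6 = 5 + 1; at 6: 6 + 1 = 7; next = 6

6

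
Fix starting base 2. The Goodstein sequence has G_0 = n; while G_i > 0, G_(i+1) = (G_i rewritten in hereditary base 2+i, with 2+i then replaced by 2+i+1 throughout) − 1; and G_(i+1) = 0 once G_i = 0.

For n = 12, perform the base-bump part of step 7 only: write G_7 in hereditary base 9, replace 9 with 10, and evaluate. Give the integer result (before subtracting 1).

(0) 12|_2 = 2^(2 + 1) + 2^2 ↦ 3^(3 + 1) + 3^3|_3 = 108 ⇒ 107
(1) 107|_3 = 3^(3 + 1) + 2·3^2 + 2·3 + 2 ↦ 4^(4 + 1) + 2·4^2 + 2·4 + 2|_4 = 1066 ⇒ 1065
(2) 1065|_4 = 4^(4 + 1) + 2·4^2 + 2·4 + 1 ↦ 5^(5 + 1) + 2·5^2 + 2·5 + 1|_5 = 15686 ⇒ 15685
(3) 15685|_5 = 5^(5 + 1) + 2·5^2 + 2·5 ↦ 6^(6 + 1) + 2·6^2 + 2·6|_6 = 280020 ⇒ 280019
(4) 280019|_6 = 6^(6 + 1) + 2·6^2 + 6 + 5 ↦ 7^(7 + 1) + 2·7^2 + 7 + 5|_7 = 5764911 ⇒ 5764910
(5) 5764910|_7 = 7^(7 + 1) + 2·7^2 + 7 + 4 ↦ 8^(8 + 1) + 2·8^2 + 8 + 4|_8 = 134217868 ⇒ 134217867
(6) 134217867|_8 = 8^(8 + 1) + 2·8^2 + 8 + 3 ↦ 9^(9 + 1) + 2·9^2 + 9 + 3|_9 = 3486784575 ⇒ 3486784574
(7) 3486784574|_9 = 9^(9 + 1) + 2·9^2 + 9 + 2 ↦ 10^(10 + 1) + 2·10^2 + 10 + 2|_10 = 100000000212 ⇒ 100000000211

100000000212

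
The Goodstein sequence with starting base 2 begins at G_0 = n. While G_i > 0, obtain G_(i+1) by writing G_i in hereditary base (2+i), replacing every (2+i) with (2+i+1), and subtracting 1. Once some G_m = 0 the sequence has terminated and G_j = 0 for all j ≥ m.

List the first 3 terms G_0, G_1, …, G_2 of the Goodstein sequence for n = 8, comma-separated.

i=0: 8 = 2^(2 + 1) (b=2); 2→3: 3^(3 + 1) = 81; 81−1 = 80
i=1: 80 = 2·3^3 + 2·3^2 + 2·3 + 2 (b=3); 3→4: 2·4^4 + 2·4^2 + 2·4 + 2 = 554; 554−1 = 553

8, 80, 553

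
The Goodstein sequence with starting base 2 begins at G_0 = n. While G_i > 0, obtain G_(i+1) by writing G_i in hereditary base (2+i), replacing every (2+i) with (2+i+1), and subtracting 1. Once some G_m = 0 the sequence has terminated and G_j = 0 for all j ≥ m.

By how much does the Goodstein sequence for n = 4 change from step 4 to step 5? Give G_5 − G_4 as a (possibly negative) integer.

base 2: 4 = 2^2; at 3: 3^3 = 27; next = 26
base 3: 26 = 2·3^2 + 2·3 + 2; at 4: 2·4^2 + 2·4 + 2 = 42; next = 41
base 4: 41 = 2·4^2 + 2·4 + 1; at 5: 2·5^2 + 2·5 + 1 = 61; next = 60
base 5: 60 = 2·5^2 + 2·5; at 6: 2·6^2 + 2·6 = 84; next = 83
base 6: 83 = 2·6^2 + 6 + 5; at 7: 2·7^2 + 7 + 5 = 110; next = 109

26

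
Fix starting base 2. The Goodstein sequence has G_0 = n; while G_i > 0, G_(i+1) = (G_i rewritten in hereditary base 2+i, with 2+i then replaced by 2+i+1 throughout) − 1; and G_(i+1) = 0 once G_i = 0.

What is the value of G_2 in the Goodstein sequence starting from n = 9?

1023

(0) 9|_2 = 2^(2 + 1) + 1 ↦ 3^(3 + 1) + 1|_3 = 82 ⇒ 81
(1) 81|_3 = 3^(3 + 1) ↦ 4^(4 + 1)|_4 = 1024 ⇒ 1023
(2) 1023|_4 = 3·4^4 + 3·4^3 + 3·4^2 + 3·4 + 3 ↦ 3·5^5 + 3·5^3 + 3·5^2 + 3·5 + 3|_5 = 9843 ⇒ 9842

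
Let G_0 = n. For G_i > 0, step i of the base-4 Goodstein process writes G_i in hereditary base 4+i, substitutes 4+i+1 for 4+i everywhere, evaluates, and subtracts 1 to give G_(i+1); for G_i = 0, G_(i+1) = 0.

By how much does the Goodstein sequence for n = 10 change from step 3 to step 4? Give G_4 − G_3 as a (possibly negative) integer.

0

step 0: 10 = 2·4 + 2; sub 5 for 4: 2·5 + 2; = 12; G_1 = 12−1 = 11
step 1: 11 = 2·5 + 1; sub 6 for 5: 2·6 + 1; = 13; G_2 = 13−1 = 12
step 2: 12 = 2·6; sub 7 for 6: 2·7; = 14; G_3 = 14−1 = 13
step 3: 13 = 7 + 6; sub 8 for 7: 8 + 6; = 14; G_4 = 14−1 = 13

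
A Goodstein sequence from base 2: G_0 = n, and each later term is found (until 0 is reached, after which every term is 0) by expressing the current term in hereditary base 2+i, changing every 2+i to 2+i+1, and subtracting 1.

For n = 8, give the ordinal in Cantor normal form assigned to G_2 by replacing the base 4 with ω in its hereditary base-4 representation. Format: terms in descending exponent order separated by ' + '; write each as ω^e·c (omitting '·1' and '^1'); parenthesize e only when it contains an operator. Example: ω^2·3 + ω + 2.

G_0 = 8. HB_2(8) = 2^(2 + 1). Bump = 81. G_1 = 80.
G_1 = 80. HB_3(80) = 2·3^3 + 2·3^2 + 2·3 + 2. Bump = 554. G_2 = 553.
G_2 = 553. HB_4(553) = 2·4^4 + 2·4^2 + 2·4 + 1. Bump = 6311. G_3 = 6310.

ω^ω·2 + ω^2·2 + ω·2 + 1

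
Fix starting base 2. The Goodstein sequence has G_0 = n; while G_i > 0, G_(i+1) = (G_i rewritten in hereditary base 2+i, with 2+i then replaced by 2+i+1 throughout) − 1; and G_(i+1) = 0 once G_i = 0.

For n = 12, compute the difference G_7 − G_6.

3352566707

G_0 = 12. HB_2(12) = 2^(2 + 1) + 2^2. Bump = 108. G_1 = 107.
G_1 = 107. HB_3(107) = 3^(3 + 1) + 2·3^2 + 2·3 + 2. Bump = 1066. G_2 = 1065.
G_2 = 1065. HB_4(1065) = 4^(4 + 1) + 2·4^2 + 2·4 + 1. Bump = 15686. G_3 = 15685.
G_3 = 15685. HB_5(15685) = 5^(5 + 1) + 2·5^2 + 2·5. Bump = 280020. G_4 = 280019.
G_4 = 280019. HB_6(280019) = 6^(6 + 1) + 2·6^2 + 6 + 5. Bump = 5764911. G_5 = 5764910.
G_5 = 5764910. HB_7(5764910) = 7^(7 + 1) + 2·7^2 + 7 + 4. Bump = 134217868. G_6 = 134217867.
G_6 = 134217867. HB_8(134217867) = 8^(8 + 1) + 2·8^2 + 8 + 3. Bump = 3486784575. G_7 = 3486784574.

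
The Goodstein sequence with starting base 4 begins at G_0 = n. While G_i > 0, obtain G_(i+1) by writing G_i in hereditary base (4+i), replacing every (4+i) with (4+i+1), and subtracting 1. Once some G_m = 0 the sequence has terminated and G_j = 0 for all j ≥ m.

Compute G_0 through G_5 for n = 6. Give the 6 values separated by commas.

6, 6, 6, 6, 5, 4

i=0: 6 = 4 + 2 (b=4); 4→5: 5 + 2 = 7; 7−1 = 6
i=1: 6 = 5 + 1 (b=5); 5→6: 6 + 1 = 7; 7−1 = 6
i=2: 6 = 6 (b=6); 6→7: 7 = 7; 7−1 = 6
i=3: 6 = 6 (b=7); 7→8: 6 = 6; 6−1 = 5
i=4: 5 = 5 (b=8); 8→9: 5 = 5; 5−1 = 4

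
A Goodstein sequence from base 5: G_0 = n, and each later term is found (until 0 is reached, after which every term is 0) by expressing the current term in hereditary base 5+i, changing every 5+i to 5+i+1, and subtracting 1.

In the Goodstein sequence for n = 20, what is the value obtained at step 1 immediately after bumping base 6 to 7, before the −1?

26

G_0 = 20. HB_5(20) = 4·5. Bump = 24. G_1 = 23.
G_1 = 23. HB_6(23) = 3·6 + 5. Bump = 26. G_2 = 25.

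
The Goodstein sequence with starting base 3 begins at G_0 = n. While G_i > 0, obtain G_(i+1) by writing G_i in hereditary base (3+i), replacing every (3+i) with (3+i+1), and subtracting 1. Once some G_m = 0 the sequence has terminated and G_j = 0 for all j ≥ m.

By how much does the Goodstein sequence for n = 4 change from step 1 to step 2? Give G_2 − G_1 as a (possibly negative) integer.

i=0: 4 = 3 + 1 (b=3); 3→4: 4 + 1 = 5; 5−1 = 4
i=1: 4 = 4 (b=4); 4→5: 5 = 5; 5−1 = 4

0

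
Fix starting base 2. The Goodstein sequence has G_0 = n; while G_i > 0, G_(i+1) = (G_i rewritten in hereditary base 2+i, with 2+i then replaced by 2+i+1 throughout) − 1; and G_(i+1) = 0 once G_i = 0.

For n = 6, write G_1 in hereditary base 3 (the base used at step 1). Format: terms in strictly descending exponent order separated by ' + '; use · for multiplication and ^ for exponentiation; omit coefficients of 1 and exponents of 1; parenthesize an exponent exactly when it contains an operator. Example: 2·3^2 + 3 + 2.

G_0=6  [base 2] 2^2 + 2  →[2↦3]→  3^3 + 3 = 30  −1 ⇒ G_1=29
G_1=29  [base 3] 3^3 + 2  →[3↦4]→  4^4 + 2 = 258  −1 ⇒ G_2=257

3^3 + 2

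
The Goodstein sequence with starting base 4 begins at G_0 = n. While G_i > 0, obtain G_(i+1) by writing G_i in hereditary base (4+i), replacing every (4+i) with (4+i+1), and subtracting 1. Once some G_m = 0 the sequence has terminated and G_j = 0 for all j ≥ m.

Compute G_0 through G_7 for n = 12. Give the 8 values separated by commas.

(0) 12|_4 = 3·4 ↦ 3·5|_5 = 15 ⇒ 14
(1) 14|_5 = 2·5 + 4 ↦ 2·6 + 4|_6 = 16 ⇒ 15
(2) 15|_6 = 2·6 + 3 ↦ 2·7 + 3|_7 = 17 ⇒ 16
(3) 16|_7 = 2·7 + 2 ↦ 2·8 + 2|_8 = 18 ⇒ 17
(4) 17|_8 = 2·8 + 1 ↦ 2·9 + 1|_9 = 19 ⇒ 18
(5) 18|_9 = 2·9 ↦ 2·10|_10 = 20 ⇒ 19
(6) 19|_10 = 10 + 9 ↦ 11 + 9|_11 = 20 ⇒ 19

12, 14, 15, 16, 17, 18, 19, 19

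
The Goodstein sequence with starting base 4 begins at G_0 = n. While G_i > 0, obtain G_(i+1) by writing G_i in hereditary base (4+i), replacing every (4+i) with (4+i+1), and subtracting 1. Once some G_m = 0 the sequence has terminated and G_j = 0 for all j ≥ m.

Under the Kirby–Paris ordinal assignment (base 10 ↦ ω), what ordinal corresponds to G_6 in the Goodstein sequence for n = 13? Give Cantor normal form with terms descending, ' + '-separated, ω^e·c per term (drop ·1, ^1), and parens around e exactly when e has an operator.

step 0: 13 = 3·4 + 1; sub 5 for 4: 3·5 + 1; = 16; G_1 = 16−1 = 15
step 1: 15 = 3·5; sub 6 for 5: 3·6; = 18; G_2 = 18−1 = 17
step 2: 17 = 2·6 + 5; sub 7 for 6: 2·7 + 5; = 19; G_3 = 19−1 = 18
step 3: 18 = 2·7 + 4; sub 8 for 7: 2·8 + 4; = 20; G_4 = 20−1 = 19
step 4: 19 = 2·8 + 3; sub 9 for 8: 2·9 + 3; = 21; G_5 = 21−1 = 20
step 5: 20 = 2·9 + 2; sub 10 for 9: 2·10 + 2; = 22; G_6 = 22−1 = 21
step 6: 21 = 2·10 + 1; sub 11 for 10: 2·11 + 1; = 23; G_7 = 23−1 = 22

ω·2 + 1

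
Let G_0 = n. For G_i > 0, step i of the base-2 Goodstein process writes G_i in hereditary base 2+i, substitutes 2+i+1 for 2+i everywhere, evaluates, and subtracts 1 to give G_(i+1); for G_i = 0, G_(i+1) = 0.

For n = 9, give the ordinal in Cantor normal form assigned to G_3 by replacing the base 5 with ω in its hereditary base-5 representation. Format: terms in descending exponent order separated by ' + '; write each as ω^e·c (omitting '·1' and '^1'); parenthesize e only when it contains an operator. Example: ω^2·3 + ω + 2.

ω^ω·3 + ω^3·3 + ω^2·3 + ω·3 + 2

step 0: 9 = 2^(2 + 1) + 1; sub 3 for 2: 3^(3 + 1) + 1; = 82; G_1 = 82−1 = 81
step 1: 81 = 3^(3 + 1); sub 4 for 3: 4^(4 + 1); = 1024; G_2 = 1024−1 = 1023
step 2: 1023 = 3·4^4 + 3·4^3 + 3·4^2 + 3·4 + 3; sub 5 for 4: 3·5^5 + 3·5^3 + 3·5^2 + 3·5 + 3; = 9843; G_3 = 9843−1 = 9842
step 3: 9842 = 3·5^5 + 3·5^3 + 3·5^2 + 3·5 + 2; sub 6 for 5: 3·6^6 + 3·6^3 + 3·6^2 + 3·6 + 2; = 140744; G_4 = 140744−1 = 140743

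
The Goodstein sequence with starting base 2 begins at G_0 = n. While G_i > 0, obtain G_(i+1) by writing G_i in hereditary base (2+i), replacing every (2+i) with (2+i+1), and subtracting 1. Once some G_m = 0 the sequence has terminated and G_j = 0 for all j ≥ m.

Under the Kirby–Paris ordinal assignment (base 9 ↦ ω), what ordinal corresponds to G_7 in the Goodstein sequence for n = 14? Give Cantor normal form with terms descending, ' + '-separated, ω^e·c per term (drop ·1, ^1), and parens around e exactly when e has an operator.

i=0: 14 = 2^(2 + 1) + 2^2 + 2 (b=2); 2→3: 3^(3 + 1) + 3^3 + 3 = 111; 111−1 = 110
i=1: 110 = 3^(3 + 1) + 3^3 + 2 (b=3); 3→4: 4^(4 + 1) + 4^4 + 2 = 1282; 1282−1 = 1281
i=2: 1281 = 4^(4 + 1) + 4^4 + 1 (b=4); 4→5: 5^(5 + 1) + 5^5 + 1 = 18751; 18751−1 = 18750
i=3: 18750 = 5^(5 + 1) + 5^5 (b=5); 5→6: 6^(6 + 1) + 6^6 = 326592; 326592−1 = 326591
i=4: 326591 = 6^(6 + 1) + 5·6^5 + 5·6^4 + 5·6^3 + 5·6^2 + 5·6 + 5 (b=6); 6→7: 7^(7 + 1) + 5·7^5 + 5·7^4 + 5·7^3 + 5·7^2 + 5·7 + 5 = 5862841; 5862841−1 = 5862840
i=5: 5862840 = 7^(7 + 1) + 5·7^5 + 5·7^4 + 5·7^3 + 5·7^2 + 5·7 + 4 (b=7); 7→8: 8^(8 + 1) + 5·8^5 + 5·8^4 + 5·8^3 + 5·8^2 + 5·8 + 4 = 134404972; 134404972−1 = 134404971
i=6: 134404971 = 8^(8 + 1) + 5·8^5 + 5·8^4 + 5·8^3 + 5·8^2 + 5·8 + 3 (b=8); 8→9: 9^(9 + 1) + 5·9^5 + 5·9^4 + 5·9^3 + 5·9^2 + 5·9 + 3 = 3487116549; 3487116549−1 = 3487116548
i=7: 3487116548 = 9^(9 + 1) + 5·9^5 + 5·9^4 + 5·9^3 + 5·9^2 + 5·9 + 2 (b=9); 9→10: 10^(10 + 1) + 5·10^5 + 5·10^4 + 5·10^3 + 5·10^2 + 5·10 + 2 = 100000555552; 100000555552−1 = 100000555551

ω^(ω + 1) + ω^5·5 + ω^4·5 + ω^3·5 + ω^2·5 + ω·5 + 2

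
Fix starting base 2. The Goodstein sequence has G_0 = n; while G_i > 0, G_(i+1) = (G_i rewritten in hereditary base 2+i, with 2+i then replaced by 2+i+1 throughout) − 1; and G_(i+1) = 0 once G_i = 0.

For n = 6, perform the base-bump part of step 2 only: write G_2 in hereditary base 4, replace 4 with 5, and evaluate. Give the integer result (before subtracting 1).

i=0: 6 = 2^2 + 2 (b=2); 2→3: 3^3 + 3 = 30; 30−1 = 29
i=1: 29 = 3^3 + 2 (b=3); 3→4: 4^4 + 2 = 258; 258−1 = 257
i=2: 257 = 4^4 + 1 (b=4); 4→5: 5^5 + 1 = 3126; 3126−1 = 3125

3126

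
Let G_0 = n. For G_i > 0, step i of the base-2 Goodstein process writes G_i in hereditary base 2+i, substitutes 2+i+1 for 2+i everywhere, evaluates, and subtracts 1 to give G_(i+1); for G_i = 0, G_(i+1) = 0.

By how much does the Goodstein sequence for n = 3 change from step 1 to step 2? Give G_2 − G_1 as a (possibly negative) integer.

[0] 3 ≡ 2 + 1 (base 2). Lift 3: 4. −1: 3.
[1] 3 ≡ 3 (base 3). Lift 4: 4. −1: 3.

0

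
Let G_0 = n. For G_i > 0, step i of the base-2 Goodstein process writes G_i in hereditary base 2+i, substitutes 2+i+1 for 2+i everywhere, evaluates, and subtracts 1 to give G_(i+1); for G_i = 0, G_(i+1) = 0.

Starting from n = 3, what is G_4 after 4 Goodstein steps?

base 2: 3 = 2 + 1; at 3: 3 + 1 = 4; next = 3
base 3: 3 = 3; at 4: 4 = 4; next = 3
base 4: 3 = 3; at 5: 3 = 3; next = 2
base 5: 2 = 2; at 6: 2 = 2; next = 1
base 6: 1 = 1; at 7: 1 = 1; next = 0

1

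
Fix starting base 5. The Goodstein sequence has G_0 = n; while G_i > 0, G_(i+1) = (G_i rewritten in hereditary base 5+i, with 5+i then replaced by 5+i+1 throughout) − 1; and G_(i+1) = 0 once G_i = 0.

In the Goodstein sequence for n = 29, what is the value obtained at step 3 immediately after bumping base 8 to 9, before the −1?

82

G_0=29  [base 5] 5^2 + 4  →[5↦6]→  6^2 + 4 = 40  −1 ⇒ G_1=39
G_1=39  [base 6] 6^2 + 3  →[6↦7]→  7^2 + 3 = 52  −1 ⇒ G_2=51
G_2=51  [base 7] 7^2 + 2  →[7↦8]→  8^2 + 2 = 66  −1 ⇒ G_3=65
G_3=65  [base 8] 8^2 + 1  →[8↦9]→  9^2 + 1 = 82  −1 ⇒ G_4=81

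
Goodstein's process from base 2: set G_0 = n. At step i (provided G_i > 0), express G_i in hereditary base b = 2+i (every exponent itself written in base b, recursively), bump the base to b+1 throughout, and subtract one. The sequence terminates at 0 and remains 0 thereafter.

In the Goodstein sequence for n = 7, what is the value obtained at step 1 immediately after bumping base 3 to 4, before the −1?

260

(0) 7|_2 = 2^2 + 2 + 1 ↦ 3^3 + 3 + 1|_3 = 31 ⇒ 30
(1) 30|_3 = 3^3 + 3 ↦ 4^4 + 4|_4 = 260 ⇒ 259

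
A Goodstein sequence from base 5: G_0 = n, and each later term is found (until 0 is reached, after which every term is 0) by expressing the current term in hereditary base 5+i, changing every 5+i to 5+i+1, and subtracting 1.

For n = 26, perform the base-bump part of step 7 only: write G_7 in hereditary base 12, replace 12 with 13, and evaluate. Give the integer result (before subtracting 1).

79

base 5: 26 = 5^2 + 1; at 6: 6^2 + 1 = 37; next = 36
base 6: 36 = 6^2; at 7: 7^2 = 49; next = 48
base 7: 48 = 6·7 + 6; at 8: 6·8 + 6 = 54; next = 53
base 8: 53 = 6·8 + 5; at 9: 6·9 + 5 = 59; next = 58
base 9: 58 = 6·9 + 4; at 10: 6·10 + 4 = 64; next = 63
base 10: 63 = 6·10 + 3; at 11: 6·11 + 3 = 69; next = 68
base 11: 68 = 6·11 + 2; at 12: 6·12 + 2 = 74; next = 73
base 12: 73 = 6·12 + 1; at 13: 6·13 + 1 = 79; next = 78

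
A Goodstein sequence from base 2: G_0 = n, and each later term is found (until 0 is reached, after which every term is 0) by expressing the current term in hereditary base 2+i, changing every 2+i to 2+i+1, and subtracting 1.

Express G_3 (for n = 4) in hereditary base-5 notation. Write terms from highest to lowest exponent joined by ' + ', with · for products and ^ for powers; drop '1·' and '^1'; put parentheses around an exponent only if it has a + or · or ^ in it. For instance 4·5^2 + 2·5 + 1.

base 2: 4 = 2^2; at 3: 3^3 = 27; next = 26
base 3: 26 = 2·3^2 + 2·3 + 2; at 4: 2·4^2 + 2·4 + 2 = 42; next = 41
base 4: 41 = 2·4^2 + 2·4 + 1; at 5: 2·5^2 + 2·5 + 1 = 61; next = 60
base 5: 60 = 2·5^2 + 2·5; at 6: 2·6^2 + 2·6 = 84; next = 83

2·5^2 + 2·5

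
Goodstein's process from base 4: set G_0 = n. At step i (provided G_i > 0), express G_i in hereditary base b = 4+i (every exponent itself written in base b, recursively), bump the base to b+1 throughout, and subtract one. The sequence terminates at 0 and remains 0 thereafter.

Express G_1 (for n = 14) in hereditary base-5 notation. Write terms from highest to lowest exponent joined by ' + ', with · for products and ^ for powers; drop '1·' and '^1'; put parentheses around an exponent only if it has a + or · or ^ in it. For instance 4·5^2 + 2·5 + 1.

step 0: 14 = 3·4 + 2; sub 5 for 4: 3·5 + 2; = 17; G_1 = 17−1 = 16
step 1: 16 = 3·5 + 1; sub 6 for 5: 3·6 + 1; = 19; G_2 = 19−1 = 18

3·5 + 1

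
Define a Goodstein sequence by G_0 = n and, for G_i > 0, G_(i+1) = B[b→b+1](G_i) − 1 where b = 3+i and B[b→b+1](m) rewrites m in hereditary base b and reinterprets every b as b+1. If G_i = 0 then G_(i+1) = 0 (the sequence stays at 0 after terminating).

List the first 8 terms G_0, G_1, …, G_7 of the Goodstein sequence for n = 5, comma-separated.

G_0=5  [base 3] 3 + 2  →[3↦4]→  4 + 2 = 6  −1 ⇒ G_1=5
G_1=5  [base 4] 4 + 1  →[4↦5]→  5 + 1 = 6  −1 ⇒ G_2=5
G_2=5  [base 5] 5  →[5↦6]→  6 = 6  −1 ⇒ G_3=5
G_3=5  [base 6] 5  →[6↦7]→  5 = 5  −1 ⇒ G_4=4
G_4=4  [base 7] 4  →[7↦8]→  4 = 4  −1 ⇒ G_5=3
G_5=3  [base 8] 3  →[8↦9]→  3 = 3  −1 ⇒ G_6=2
G_6=2  [base 9] 2  →[9↦10]→  2 = 2  −1 ⇒ G_7=1

5, 5, 5, 5, 4, 3, 2, 1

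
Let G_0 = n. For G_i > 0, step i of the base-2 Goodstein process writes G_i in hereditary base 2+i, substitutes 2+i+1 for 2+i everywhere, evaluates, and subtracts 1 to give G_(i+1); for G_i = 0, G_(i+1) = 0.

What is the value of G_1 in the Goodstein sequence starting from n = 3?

G_0 = 3. HB_2(3) = 2 + 1. Bump = 4. G_1 = 3.
G_1 = 3. HB_3(3) = 3. Bump = 4. G_2 = 3.

3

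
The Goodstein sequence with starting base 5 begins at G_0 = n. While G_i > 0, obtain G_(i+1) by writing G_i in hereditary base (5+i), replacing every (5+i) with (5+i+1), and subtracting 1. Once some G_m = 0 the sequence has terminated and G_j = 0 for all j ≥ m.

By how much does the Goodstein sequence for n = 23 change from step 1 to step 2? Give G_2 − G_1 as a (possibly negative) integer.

base 5: 23 = 4·5 + 3; at 6: 4·6 + 3 = 27; next = 26
base 6: 26 = 4·6 + 2; at 7: 4·7 + 2 = 30; next = 29

3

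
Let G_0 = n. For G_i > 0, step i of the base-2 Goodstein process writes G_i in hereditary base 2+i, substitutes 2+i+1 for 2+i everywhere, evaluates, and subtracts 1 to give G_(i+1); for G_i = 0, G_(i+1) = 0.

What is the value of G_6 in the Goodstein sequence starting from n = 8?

33554571

base 2: 8 = 2^(2 + 1); at 3: 3^(3 + 1) = 81; next = 80
base 3: 80 = 2·3^3 + 2·3^2 + 2·3 + 2; at 4: 2·4^4 + 2·4^2 + 2·4 + 2 = 554; next = 553
base 4: 553 = 2·4^4 + 2·4^2 + 2·4 + 1; at 5: 2·5^5 + 2·5^2 + 2·5 + 1 = 6311; next = 6310
base 5: 6310 = 2·5^5 + 2·5^2 + 2·5; at 6: 2·6^6 + 2·6^2 + 2·6 = 93396; next = 93395
base 6: 93395 = 2·6^6 + 2·6^2 + 6 + 5; at 7: 2·7^7 + 2·7^2 + 7 + 5 = 1647196; next = 1647195
base 7: 1647195 = 2·7^7 + 2·7^2 + 7 + 4; at 8: 2·8^8 + 2·8^2 + 8 + 4 = 33554572; next = 33554571
base 8: 33554571 = 2·8^8 + 2·8^2 + 8 + 3; at 9: 2·9^9 + 2·9^2 + 9 + 3 = 774841152; next = 774841151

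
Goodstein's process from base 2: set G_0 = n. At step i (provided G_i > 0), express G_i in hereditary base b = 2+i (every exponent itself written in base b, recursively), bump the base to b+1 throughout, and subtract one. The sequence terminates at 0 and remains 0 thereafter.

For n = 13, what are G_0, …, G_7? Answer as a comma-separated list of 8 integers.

13, 108, 1279, 16092, 280711, 5765998, 134219479, 3486786855

[0] 13 ≡ 2^(2 + 1) + 2^2 + 1 (base 2). Lift 3: 109. −1: 108.
[1] 108 ≡ 3^(3 + 1) + 3^3 (base 3). Lift 4: 1280. −1: 1279.
[2] 1279 ≡ 4^(4 + 1) + 3·4^3 + 3·4^2 + 3·4 + 3 (base 4). Lift 5: 16093. −1: 16092.
[3] 16092 ≡ 5^(5 + 1) + 3·5^3 + 3·5^2 + 3·5 + 2 (base 5). Lift 6: 280712. −1: 280711.
[4] 280711 ≡ 6^(6 + 1) + 3·6^3 + 3·6^2 + 3·6 + 1 (base 6). Lift 7: 5765999. −1: 5765998.
[5] 5765998 ≡ 7^(7 + 1) + 3·7^3 + 3·7^2 + 3·7 (base 7). Lift 8: 134219480. −1: 134219479.
[6] 134219479 ≡ 8^(8 + 1) + 3·8^3 + 3·8^2 + 2·8 + 7 (base 8). Lift 9: 3486786856. −1: 3486786855.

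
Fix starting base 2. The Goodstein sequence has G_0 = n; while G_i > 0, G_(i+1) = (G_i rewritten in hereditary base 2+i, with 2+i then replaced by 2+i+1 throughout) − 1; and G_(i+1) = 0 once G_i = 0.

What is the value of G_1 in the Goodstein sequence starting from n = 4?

base 2: 4 = 2^2; at 3: 3^3 = 27; next = 26
base 3: 26 = 2·3^2 + 2·3 + 2; at 4: 2·4^2 + 2·4 + 2 = 42; next = 41

26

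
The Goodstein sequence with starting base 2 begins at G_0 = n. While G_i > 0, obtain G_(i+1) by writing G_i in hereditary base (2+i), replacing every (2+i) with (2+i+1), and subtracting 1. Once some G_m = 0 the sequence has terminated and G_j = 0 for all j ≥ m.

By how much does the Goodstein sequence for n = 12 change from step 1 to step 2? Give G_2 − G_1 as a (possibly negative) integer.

12 —HB2→ 2^(2 + 1) + 2^2 —bump→ 3^(3 + 1) + 3^3 = 108 —(−1)→ 107
107 —HB3→ 3^(3 + 1) + 2·3^2 + 2·3 + 2 —bump→ 4^(4 + 1) + 2·4^2 + 2·4 + 2 = 1066 —(−1)→ 1065

958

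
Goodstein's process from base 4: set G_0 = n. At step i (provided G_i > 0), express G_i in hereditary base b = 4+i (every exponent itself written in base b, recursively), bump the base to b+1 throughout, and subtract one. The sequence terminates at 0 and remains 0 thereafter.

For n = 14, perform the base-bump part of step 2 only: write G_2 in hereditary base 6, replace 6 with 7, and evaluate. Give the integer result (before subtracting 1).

21

G_0=14  [base 4] 3·4 + 2  →[4↦5]→  3·5 + 2 = 17  −1 ⇒ G_1=16
G_1=16  [base 5] 3·5 + 1  →[5↦6]→  3·6 + 1 = 19  −1 ⇒ G_2=18
G_2=18  [base 6] 3·6  →[6↦7]→  3·7 = 21  −1 ⇒ G_3=20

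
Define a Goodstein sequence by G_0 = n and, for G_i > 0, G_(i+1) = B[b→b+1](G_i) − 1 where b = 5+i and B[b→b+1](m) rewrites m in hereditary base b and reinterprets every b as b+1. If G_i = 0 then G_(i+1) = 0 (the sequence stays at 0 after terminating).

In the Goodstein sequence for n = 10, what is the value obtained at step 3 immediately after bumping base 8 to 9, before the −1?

12

10 —HB5→ 2·5 —bump→ 2·6 = 12 —(−1)→ 11
11 —HB6→ 6 + 5 —bump→ 7 + 5 = 12 —(−1)→ 11
11 —HB7→ 7 + 4 —bump→ 8 + 4 = 12 —(−1)→ 11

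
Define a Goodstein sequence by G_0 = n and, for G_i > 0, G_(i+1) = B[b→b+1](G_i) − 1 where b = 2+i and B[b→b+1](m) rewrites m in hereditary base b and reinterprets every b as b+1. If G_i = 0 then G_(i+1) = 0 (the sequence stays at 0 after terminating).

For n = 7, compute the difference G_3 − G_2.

2868

G_0=7  [base 2] 2^2 + 2 + 1  →[2↦3]→  3^3 + 3 + 1 = 31  −1 ⇒ G_1=30
G_1=30  [base 3] 3^3 + 3  →[3↦4]→  4^4 + 4 = 260  −1 ⇒ G_2=259
G_2=259  [base 4] 4^4 + 3  →[4↦5]→  5^5 + 3 = 3128  −1 ⇒ G_3=3127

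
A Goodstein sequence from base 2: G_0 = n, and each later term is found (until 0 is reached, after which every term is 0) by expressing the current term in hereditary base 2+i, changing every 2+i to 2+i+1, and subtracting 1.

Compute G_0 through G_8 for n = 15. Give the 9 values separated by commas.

15, 111, 1283, 18752, 326593, 6588344, 150994943, 3524450280, 100077777775

G_0=15  [base 2] 2^(2 + 1) + 2^2 + 2 + 1  →[2↦3]→  3^(3 + 1) + 3^3 + 3 + 1 = 112  −1 ⇒ G_1=111
G_1=111  [base 3] 3^(3 + 1) + 3^3 + 3  →[3↦4]→  4^(4 + 1) + 4^4 + 4 = 1284  −1 ⇒ G_2=1283
G_2=1283  [base 4] 4^(4 + 1) + 4^4 + 3  →[4↦5]→  5^(5 + 1) + 5^5 + 3 = 18753  −1 ⇒ G_3=18752
G_3=18752  [base 5] 5^(5 + 1) + 5^5 + 2  →[5↦6]→  6^(6 + 1) + 6^6 + 2 = 326594  −1 ⇒ G_4=326593
G_4=326593  [base 6] 6^(6 + 1) + 6^6 + 1  →[6↦7]→  7^(7 + 1) + 7^7 + 1 = 6588345  −1 ⇒ G_5=6588344
G_5=6588344  [base 7] 7^(7 + 1) + 7^7  →[7↦8]→  8^(8 + 1) + 8^8 = 150994944  −1 ⇒ G_6=150994943
G_6=150994943  [base 8] 8^(8 + 1) + 7·8^7 + 7·8^6 + 7·8^5 + 7·8^4 + 7·8^3 + 7·8^2 + 7·8 + 7  →[8↦9]→  9^(9 + 1) + 7·9^7 + 7·9^6 + 7·9^5 + 7·9^4 + 7·9^3 + 7·9^2 + 7·9 + 7 = 3524450281  −1 ⇒ G_7=3524450280
G_7=3524450280  [base 9] 9^(9 + 1) + 7·9^7 + 7·9^6 + 7·9^5 + 7·9^4 + 7·9^3 + 7·9^2 + 7·9 + 6  →[9↦10]→  10^(10 + 1) + 7·10^7 + 7·10^6 + 7·10^5 + 7·10^4 + 7·10^3 + 7·10^2 + 7·10 + 6 = 100077777776  −1 ⇒ G_8=100077777775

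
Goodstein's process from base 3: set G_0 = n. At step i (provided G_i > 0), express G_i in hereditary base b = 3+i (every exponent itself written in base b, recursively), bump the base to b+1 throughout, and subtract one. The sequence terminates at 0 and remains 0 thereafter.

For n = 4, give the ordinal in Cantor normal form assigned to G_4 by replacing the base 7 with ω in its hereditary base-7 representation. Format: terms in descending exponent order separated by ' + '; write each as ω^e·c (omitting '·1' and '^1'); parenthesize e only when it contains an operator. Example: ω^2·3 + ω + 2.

2

(0) 4|_3 = 3 + 1 ↦ 4 + 1|_4 = 5 ⇒ 4
(1) 4|_4 = 4 ↦ 5|_5 = 5 ⇒ 4
(2) 4|_5 = 4 ↦ 4|_6 = 4 ⇒ 3
(3) 3|_6 = 3 ↦ 3|_7 = 3 ⇒ 2
(4) 2|_7 = 2 ↦ 2|_8 = 2 ⇒ 1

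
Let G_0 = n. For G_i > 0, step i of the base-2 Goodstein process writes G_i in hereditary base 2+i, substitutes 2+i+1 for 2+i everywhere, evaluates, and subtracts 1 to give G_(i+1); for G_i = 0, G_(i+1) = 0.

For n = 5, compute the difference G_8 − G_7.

step 0: 5 = 2^2 + 1; sub 3 for 2: 3^3 + 1; = 28; G_1 = 28−1 = 27
step 1: 27 = 3^3; sub 4 for 3: 4^4; = 256; G_2 = 256−1 = 255
step 2: 255 = 3·4^3 + 3·4^2 + 3·4 + 3; sub 5 for 4: 3·5^3 + 3·5^2 + 3·5 + 3; = 468; G_3 = 468−1 = 467
step 3: 467 = 3·5^3 + 3·5^2 + 3·5 + 2; sub 6 for 5: 3·6^3 + 3·6^2 + 3·6 + 2; = 776; G_4 = 776−1 = 775
step 4: 775 = 3·6^3 + 3·6^2 + 3·6 + 1; sub 7 for 6: 3·7^3 + 3·7^2 + 3·7 + 1; = 1198; G_5 = 1198−1 = 1197
step 5: 1197 = 3·7^3 + 3·7^2 + 3·7; sub 8 for 7: 3·8^3 + 3·8^2 + 3·8; = 1752; G_6 = 1752−1 = 1751
step 6: 1751 = 3·8^3 + 3·8^2 + 2·8 + 7; sub 9 for 8: 3·9^3 + 3·9^2 + 2·9 + 7; = 2455; G_7 = 2455−1 = 2454
step 7: 2454 = 3·9^3 + 3·9^2 + 2·9 + 6; sub 10 for 9: 3·10^3 + 3·10^2 + 2·10 + 6; = 3326; G_8 = 3326−1 = 3325

871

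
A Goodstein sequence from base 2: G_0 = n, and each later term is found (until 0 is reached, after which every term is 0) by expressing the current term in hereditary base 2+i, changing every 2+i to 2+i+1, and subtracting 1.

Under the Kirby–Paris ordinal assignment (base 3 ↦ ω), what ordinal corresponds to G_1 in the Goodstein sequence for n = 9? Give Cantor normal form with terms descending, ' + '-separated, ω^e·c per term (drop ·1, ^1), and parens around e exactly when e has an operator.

ω^(ω + 1)

[0] 9 ≡ 2^(2 + 1) + 1 (base 2). Lift 3: 82. −1: 81.
[1] 81 ≡ 3^(3 + 1) (base 3). Lift 4: 1024. −1: 1023.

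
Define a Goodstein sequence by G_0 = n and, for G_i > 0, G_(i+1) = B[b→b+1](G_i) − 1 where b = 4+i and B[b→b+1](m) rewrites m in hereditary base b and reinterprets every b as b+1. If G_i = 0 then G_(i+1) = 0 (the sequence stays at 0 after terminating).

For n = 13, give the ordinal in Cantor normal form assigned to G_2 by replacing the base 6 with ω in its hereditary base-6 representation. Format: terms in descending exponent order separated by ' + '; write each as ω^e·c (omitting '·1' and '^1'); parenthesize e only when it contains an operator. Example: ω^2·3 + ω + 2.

G_0=13  [base 4] 3·4 + 1  →[4↦5]→  3·5 + 1 = 16  −1 ⇒ G_1=15
G_1=15  [base 5] 3·5  →[5↦6]→  3·6 = 18  −1 ⇒ G_2=17
G_2=17  [base 6] 2·6 + 5  →[6↦7]→  2·7 + 5 = 19  −1 ⇒ G_3=18

ω·2 + 5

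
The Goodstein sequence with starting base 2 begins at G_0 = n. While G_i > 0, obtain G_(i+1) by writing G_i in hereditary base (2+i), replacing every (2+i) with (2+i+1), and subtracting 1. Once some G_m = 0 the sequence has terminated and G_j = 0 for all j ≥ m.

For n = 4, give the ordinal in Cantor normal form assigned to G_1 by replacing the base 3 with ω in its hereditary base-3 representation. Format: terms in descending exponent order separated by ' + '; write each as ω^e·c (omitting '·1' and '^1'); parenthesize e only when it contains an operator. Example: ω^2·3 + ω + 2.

step 0: 4 = 2^2; sub 3 for 2: 3^3; = 27; G_1 = 27−1 = 26
step 1: 26 = 2·3^2 + 2·3 + 2; sub 4 for 3: 2·4^2 + 2·4 + 2; = 42; G_2 = 42−1 = 41

ω^2·2 + ω·2 + 2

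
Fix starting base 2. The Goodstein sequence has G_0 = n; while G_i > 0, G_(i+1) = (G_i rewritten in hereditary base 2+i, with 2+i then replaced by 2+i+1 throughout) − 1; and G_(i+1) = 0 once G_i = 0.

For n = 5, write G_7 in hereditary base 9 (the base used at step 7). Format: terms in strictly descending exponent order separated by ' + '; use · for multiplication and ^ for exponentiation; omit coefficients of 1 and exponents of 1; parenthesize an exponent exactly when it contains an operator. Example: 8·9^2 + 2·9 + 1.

step 0: 5 = 2^2 + 1; sub 3 for 2: 3^3 + 1; = 28; G_1 = 28−1 = 27
step 1: 27 = 3^3; sub 4 for 3: 4^4; = 256; G_2 = 256−1 = 255
step 2: 255 = 3·4^3 + 3·4^2 + 3·4 + 3; sub 5 for 4: 3·5^3 + 3·5^2 + 3·5 + 3; = 468; G_3 = 468−1 = 467
step 3: 467 = 3·5^3 + 3·5^2 + 3·5 + 2; sub 6 for 5: 3·6^3 + 3·6^2 + 3·6 + 2; = 776; G_4 = 776−1 = 775
step 4: 775 = 3·6^3 + 3·6^2 + 3·6 + 1; sub 7 for 6: 3·7^3 + 3·7^2 + 3·7 + 1; = 1198; G_5 = 1198−1 = 1197
step 5: 1197 = 3·7^3 + 3·7^2 + 3·7; sub 8 for 7: 3·8^3 + 3·8^2 + 3·8; = 1752; G_6 = 1752−1 = 1751
step 6: 1751 = 3·8^3 + 3·8^2 + 2·8 + 7; sub 9 for 8: 3·9^3 + 3·9^2 + 2·9 + 7; = 2455; G_7 = 2455−1 = 2454
step 7: 2454 = 3·9^3 + 3·9^2 + 2·9 + 6; sub 10 for 9: 3·10^3 + 3·10^2 + 2·10 + 6; = 3326; G_8 = 3326−1 = 3325

3·9^3 + 3·9^2 + 2·9 + 6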